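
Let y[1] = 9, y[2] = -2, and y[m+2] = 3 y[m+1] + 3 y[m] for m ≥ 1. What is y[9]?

47709

y[3] = 3·(-2) + 3·9 = 21
y[4] = 3·21 + 3·(-2) = 57
y[5] = 3·57 + 3·21 = 234
y[6] = 3·234 + 3·57 = 873
y[7] = 3·873 + 3·234 = 3321
y[8] = 3·3321 + 3·873 = 12582
y[9] = 3·12582 + 3·3321 = 47709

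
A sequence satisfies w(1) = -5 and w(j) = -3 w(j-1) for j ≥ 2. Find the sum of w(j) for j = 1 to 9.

w(2) = -3*(-5) = 15
w(3) = -3*15 = -45
w(4) = -3*(-45) = 135
w(5) = -3*135 = -405
w(6) = -3*(-405) = 1215
w(7) = -3*1215 = -3645
w(8) = -3*(-3645) = 10935
w(9) = -3*10935 = -32805
Sum = (-5) + 15 + (-45) + 135 + (-405) + 1215 + (-3645) + 10935 + (-32805) = -24605

-24605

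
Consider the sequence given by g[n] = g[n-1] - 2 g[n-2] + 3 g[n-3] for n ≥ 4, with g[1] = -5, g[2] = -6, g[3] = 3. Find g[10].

-3

g[4] = 3 - 2(-6) + 3(-5) = 0
g[5] = 0 - 2(3) + 3(-6) = -24
g[6] = (-24) - 2(0) + 3(3) = -15
g[7] = (-15) - 2(-24) + 3(0) = 33
g[8] = 33 - 2(-15) + 3(-24) = -9
g[9] = (-9) - 2(33) + 3(-15) = -120
g[10] = (-120) - 2(-9) + 3(33) = -3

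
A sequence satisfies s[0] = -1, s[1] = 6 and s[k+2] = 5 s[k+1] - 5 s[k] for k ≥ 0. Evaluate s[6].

s[2] = 5·6 - 5·(-1) = 35
s[3] = 5·35 - 5·6 = 145
s[4] = 5·145 - 5·35 = 550
s[5] = 5·550 - 5·145 = 2025
s[6] = 5·2025 - 5·550 = 7375

7375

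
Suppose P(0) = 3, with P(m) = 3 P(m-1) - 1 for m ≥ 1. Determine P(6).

P(1) = 3*3 - 1 = 8
P(2) = 3*8 - 1 = 23
P(3) = 3*23 - 1 = 68
P(4) = 3*68 - 1 = 203
P(5) = 3*203 - 1 = 608
P(6) = 3*608 - 1 = 1823

1823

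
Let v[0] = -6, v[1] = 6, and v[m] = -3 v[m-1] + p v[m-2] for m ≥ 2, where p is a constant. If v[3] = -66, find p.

-5

v[2] = -18 - 6p
v[3] = 54 + 24p
So 54 + 24p = -66, giving p = -5.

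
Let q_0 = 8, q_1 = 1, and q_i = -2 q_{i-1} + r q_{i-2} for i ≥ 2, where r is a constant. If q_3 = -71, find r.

5

q_2 = -2 + 8r
q_3 = 4 - 15r
So 4 - 15r = -71, giving r = 5.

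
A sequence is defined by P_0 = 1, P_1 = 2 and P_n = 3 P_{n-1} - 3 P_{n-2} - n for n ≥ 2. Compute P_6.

-117

P_2 = 3·2 - 3·1 - 2 = 1
P_3 = 3·1 - 3·2 - 3 = -6
P_4 = 3·(-6) - 3·1 - 4 = -25
P_5 = 3·(-25) - 3·(-6) - 5 = -62
P_6 = 3·(-62) - 3·(-25) - 6 = -117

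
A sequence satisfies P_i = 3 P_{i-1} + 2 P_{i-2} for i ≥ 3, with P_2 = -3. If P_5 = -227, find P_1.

-5

Let P_1 = z.
P_3 = -9 + 2z
P_4 = -33 + 6z
P_5 = -117 + 22z
So -117 + 22z = -227, giving z = -5.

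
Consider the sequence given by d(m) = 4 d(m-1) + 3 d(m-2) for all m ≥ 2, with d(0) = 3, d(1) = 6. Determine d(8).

d(2) = 4*6 + 3*3 = 33
d(3) = 4*33 + 3*6 = 150
d(4) = 4*150 + 3*33 = 699
d(5) = 4*699 + 3*150 = 3246
d(6) = 4*3246 + 3*699 = 15081
d(7) = 4*15081 + 3*3246 = 70062
d(8) = 4*70062 + 3*15081 = 325491

325491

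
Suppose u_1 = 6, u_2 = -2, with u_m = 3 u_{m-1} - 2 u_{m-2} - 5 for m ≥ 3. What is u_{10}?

u_3 = 3·(-2) - 2·6 - 5 = -23
u_4 = 3·(-23) - 2·(-2) - 5 = -70
u_5 = 3·(-70) - 2·(-23) - 5 = -169
u_6 = 3·(-169) - 2·(-70) - 5 = -372
u_7 = 3·(-372) - 2·(-169) - 5 = -783
u_8 = 3·(-783) - 2·(-372) - 5 = -1610
u_9 = 3·(-1610) - 2·(-783) - 5 = -3269
u_{10} = 3·(-3269) - 2·(-1610) - 5 = -6592

-6592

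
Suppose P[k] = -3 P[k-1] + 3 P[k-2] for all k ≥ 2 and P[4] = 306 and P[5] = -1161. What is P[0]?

1

Rearranging, P[k-2] = (P[k] + 3 P[k-1]) / 3.
P[3] = (-1161 + 3(306)) / 3 = -243/3 = -81
P[2] = (306 + 3(-81)) / 3 = 63/3 = 21
P[1] = (-81 + 3(21)) / 3 = -18/3 = -6
P[0] = (21 + 3(-6)) / 3 = 3/3 = 1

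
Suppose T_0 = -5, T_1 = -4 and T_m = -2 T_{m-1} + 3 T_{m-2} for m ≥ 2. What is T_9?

4916

T_2 = -2*(-4) + 3*(-5) = -7
T_3 = -2*(-7) + 3*(-4) = 2
T_4 = -2*2 + 3*(-7) = -25
T_5 = -2*(-25) + 3*2 = 56
T_6 = -2*56 + 3*(-25) = -187
T_7 = -2*(-187) + 3*56 = 542
T_8 = -2*542 + 3*(-187) = -1645
T_9 = -2*(-1645) + 3*542 = 4916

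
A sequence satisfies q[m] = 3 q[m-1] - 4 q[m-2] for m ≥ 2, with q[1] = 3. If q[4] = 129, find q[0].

-6

Let q[0] = z.
q[2] = 9 - 4z
q[3] = 15 - 12z
q[4] = 9 - 20z
So 9 - 20z = 129, giving z = -6.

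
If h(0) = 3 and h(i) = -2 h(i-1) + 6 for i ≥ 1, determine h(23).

-8388606

The fixed point is 6/(1 + 2) = 2, so h(i) - 2 = -2(h(i-1) - 2).
Hence h(i) = 1·(-2)^i + 2.
h(23) = 1·(-2)^{23} + 2 = 1·-8388608 + 2 = -8388606.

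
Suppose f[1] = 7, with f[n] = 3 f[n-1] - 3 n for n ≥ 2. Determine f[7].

f[2] = 3(7) - 6 = 15
f[3] = 3(15) - 9 = 36
f[4] = 3(36) - 12 = 96
f[5] = 3(96) - 15 = 273
f[6] = 3(273) - 18 = 801
f[7] = 3(801) - 21 = 2382

2382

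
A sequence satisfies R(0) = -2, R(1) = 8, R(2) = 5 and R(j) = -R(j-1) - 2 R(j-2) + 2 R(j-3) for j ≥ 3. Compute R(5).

R(3) = -5 - 2(8) + 2(-2) = -25
R(4) = -(-25) - 2(5) + 2(8) = 31
R(5) = -31 - 2(-25) + 2(5) = 29

29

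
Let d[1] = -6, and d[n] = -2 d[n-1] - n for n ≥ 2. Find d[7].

d[2] = -2·(-6) - 2 = 10
d[3] = -2·10 - 3 = -23
d[4] = -2·(-23) - 4 = 42
d[5] = -2·42 - 5 = -89
d[6] = -2·(-89) - 6 = 172
d[7] = -2·172 - 7 = -351

-351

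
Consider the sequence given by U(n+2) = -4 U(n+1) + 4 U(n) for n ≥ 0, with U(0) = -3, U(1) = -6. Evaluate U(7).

U(2) = -4*(-6) + 4*(-3) = 12
U(3) = -4*12 + 4*(-6) = -72
U(4) = -4*(-72) + 4*12 = 336
U(5) = -4*336 + 4*(-72) = -1632
U(6) = -4*(-1632) + 4*336 = 7872
U(7) = -4*7872 + 4*(-1632) = -38016

-38016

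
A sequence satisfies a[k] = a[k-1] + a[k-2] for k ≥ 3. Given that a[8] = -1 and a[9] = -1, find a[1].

8

Rearranging, a[k-2] = a[k] - a[k-1].
a[7] = -1 - (-1) = 0
a[6] = -1 - 0 = -1
a[5] = 0 - (-1) = 1
a[4] = -1 - 1 = -2
a[3] = 1 - (-2) = 3
a[2] = -2 - 3 = -5
a[1] = 3 - (-5) = 8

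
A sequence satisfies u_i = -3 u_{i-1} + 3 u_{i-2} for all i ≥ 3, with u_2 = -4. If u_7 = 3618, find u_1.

Let u_1 = z.
u_3 = 12 + 3z
u_4 = -48 - 9z
u_5 = 180 + 36z
u_6 = -684 - 135z
u_7 = 2592 + 513z
So 2592 + 513z = 3618, giving z = 2.

2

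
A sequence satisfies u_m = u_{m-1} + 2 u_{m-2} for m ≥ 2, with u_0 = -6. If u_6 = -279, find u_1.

-7

Let u_1 = v.
u_2 = -12 + v
u_3 = -12 + 3v
u_4 = -36 + 5v
u_5 = -60 + 11v
u_6 = -132 + 21v
So -132 + 21v = -279, giving v = -7.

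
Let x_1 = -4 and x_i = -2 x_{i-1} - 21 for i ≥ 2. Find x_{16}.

-98311

The fixed point is -21/(1 + 2) = -7, so x_i + 7 = -2(x_{i-1} + 7).
Hence x_i = 3·(-2)^{i-1} - 7.
x_{16} = 3·(-2)^{15} - 7 = 3·-32768 - 7 = -98311.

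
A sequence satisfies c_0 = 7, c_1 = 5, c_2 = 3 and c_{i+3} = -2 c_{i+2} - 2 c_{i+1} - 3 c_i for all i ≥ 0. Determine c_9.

-661

c_3 = -2*3 - 2*5 - 3*7 = -37
c_4 = -2*(-37) - 2*3 - 3*5 = 53
c_5 = -2*53 - 2*(-37) - 3*3 = -41
c_6 = -2*(-41) - 2*53 - 3*(-37) = 87
c_7 = -2*87 - 2*(-41) - 3*53 = -251
c_8 = -2*(-251) - 2*87 - 3*(-41) = 451
c_9 = -2*451 - 2*(-251) - 3*87 = -661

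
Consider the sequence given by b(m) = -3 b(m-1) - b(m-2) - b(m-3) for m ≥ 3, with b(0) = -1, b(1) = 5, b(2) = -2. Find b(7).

204

b(3) = -3(-2) - 5 - (-1) = 2
b(4) = -3(2) - (-2) - 5 = -9
b(5) = -3(-9) - 2 - (-2) = 27
b(6) = -3(27) - (-9) - 2 = -74
b(7) = -3(-74) - 27 - (-9) = 204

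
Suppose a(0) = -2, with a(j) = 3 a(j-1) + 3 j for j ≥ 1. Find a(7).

534

a(1) = 3·(-2) + 3 = -3
a(2) = 3·(-3) + 6 = -3
a(3) = 3·(-3) + 9 = 0
a(4) = 3·0 + 12 = 12
a(5) = 3·12 + 15 = 51
a(6) = 3·51 + 18 = 171
a(7) = 3·171 + 21 = 534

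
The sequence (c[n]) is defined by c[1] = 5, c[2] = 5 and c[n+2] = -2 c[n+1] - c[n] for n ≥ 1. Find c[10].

c[3] = -2·5 - 5 = -15
c[4] = -2·(-15) - 5 = 25
c[5] = -2·25 - (-15) = -35
c[6] = -2·(-35) - 25 = 45
c[7] = -2·45 - (-35) = -55
c[8] = -2·(-55) - 45 = 65
c[9] = -2·65 - (-55) = -75
c[10] = -2·(-75) - 65 = 85

85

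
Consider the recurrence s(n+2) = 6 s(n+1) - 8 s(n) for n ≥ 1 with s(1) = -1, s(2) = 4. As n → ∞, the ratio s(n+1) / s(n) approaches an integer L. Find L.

The characteristic equation is r^2 - 6r + 8 = 0, which factors as (r - 4)(r - 2) = 0.
So the roots are 4 and 2. Since |4| > |2| and the coefficient of 4^n is non-zero, the ratio tends to 4.

4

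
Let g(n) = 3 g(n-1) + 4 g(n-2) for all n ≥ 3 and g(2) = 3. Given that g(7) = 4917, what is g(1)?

Let g(1) = y.
g(3) = 9 + 4y
g(4) = 39 + 12y
g(5) = 153 + 52y
g(6) = 615 + 204y
g(7) = 2457 + 820y
So 2457 + 820y = 4917, giving y = 3.

3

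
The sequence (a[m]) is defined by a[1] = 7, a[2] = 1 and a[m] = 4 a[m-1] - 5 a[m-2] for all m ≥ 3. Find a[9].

679

a[3] = 4·1 - 5·7 = -31
a[4] = 4·(-31) - 5·1 = -129
a[5] = 4·(-129) - 5·(-31) = -361
a[6] = 4·(-361) - 5·(-129) = -799
a[7] = 4·(-799) - 5·(-361) = -1391
a[8] = 4·(-1391) - 5·(-799) = -1569
a[9] = 4·(-1569) - 5·(-1391) = 679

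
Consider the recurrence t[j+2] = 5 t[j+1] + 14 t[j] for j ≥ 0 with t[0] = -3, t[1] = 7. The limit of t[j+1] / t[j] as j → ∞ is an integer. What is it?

The characteristic equation is r^2 - 5r - 14 = 0, which factors as (r - 7)(r + 2) = 0.
So the roots are 7 and -2. Since |7| > |-2| and the coefficient of 7^j is non-zero, the ratio tends to 7.

7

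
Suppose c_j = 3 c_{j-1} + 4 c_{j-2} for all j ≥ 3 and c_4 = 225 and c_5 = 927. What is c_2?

Rearranging, c_{j-2} = (c_j - 3 c_{j-1}) / 4.
c_3 = (927 - 3·225) / 4 = 252/4 = 63
c_2 = (225 - 3·63) / 4 = 36/4 = 9

9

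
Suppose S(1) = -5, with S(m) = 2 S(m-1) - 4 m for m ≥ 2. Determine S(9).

-4308

S(2) = 2*(-5) - 8 = -18
S(3) = 2*(-18) - 12 = -48
S(4) = 2*(-48) - 16 = -112
S(5) = 2*(-112) - 20 = -244
S(6) = 2*(-244) - 24 = -512
S(7) = 2*(-512) - 28 = -1052
S(8) = 2*(-1052) - 32 = -2136
S(9) = 2*(-2136) - 36 = -4308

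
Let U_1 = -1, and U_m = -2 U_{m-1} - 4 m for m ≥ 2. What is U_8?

-168

U_2 = -2·(-1) - 8 = -6
U_3 = -2·(-6) - 12 = 0
U_4 = -2·0 - 16 = -16
U_5 = -2·(-16) - 20 = 12
U_6 = -2·12 - 24 = -48
U_7 = -2·(-48) - 28 = 68
U_8 = -2·68 - 32 = -168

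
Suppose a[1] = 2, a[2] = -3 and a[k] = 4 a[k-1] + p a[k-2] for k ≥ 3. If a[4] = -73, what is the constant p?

-5

a[3] = -12 + 2p
a[4] = -48 + 5p
So -48 + 5p = -73, giving p = -5.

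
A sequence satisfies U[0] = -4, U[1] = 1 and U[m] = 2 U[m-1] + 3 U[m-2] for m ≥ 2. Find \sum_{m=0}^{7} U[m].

-2460

U[2] = 2(1) + 3(-4) = -10
U[3] = 2(-10) + 3(1) = -17
U[4] = 2(-17) + 3(-10) = -64
U[5] = 2(-64) + 3(-17) = -179
U[6] = 2(-179) + 3(-64) = -550
U[7] = 2(-550) + 3(-179) = -1637
Sum = (-4) + 1 + (-10) + (-17) + (-64) + (-179) + (-550) + (-1637) = -2460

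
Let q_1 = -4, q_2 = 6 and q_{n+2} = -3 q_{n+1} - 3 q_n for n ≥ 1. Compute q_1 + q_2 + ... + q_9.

68

q_3 = -3(6) - 3(-4) = -6
q_4 = -3(-6) - 3(6) = 0
q_5 = -3(0) - 3(-6) = 18
q_6 = -3(18) - 3(0) = -54
q_7 = -3(-54) - 3(18) = 108
q_8 = -3(108) - 3(-54) = -162
q_9 = -3(-162) - 3(108) = 162
Sum = (-4) + 6 + (-6) + 0 + 18 + (-54) + 108 + (-162) + 162 = 68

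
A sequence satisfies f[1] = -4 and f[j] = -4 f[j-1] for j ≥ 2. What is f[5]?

f[2] = -4·(-4) = 16
f[3] = -4·16 = -64
f[4] = -4·(-64) = 256
f[5] = -4·256 = -1024

-1024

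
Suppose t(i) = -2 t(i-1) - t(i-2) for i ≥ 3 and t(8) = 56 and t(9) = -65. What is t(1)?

7

Rearranging, t(i-2) = -(t(i) + 2 t(i-1)).
t(7) = -(-65 + 2(56)) = -47
t(6) = -(56 + 2(-47)) = 38
t(5) = -(-47 + 2(38)) = -29
t(4) = -(38 + 2(-29)) = 20
t(3) = -(-29 + 2(20)) = -11
t(2) = -(20 + 2(-11)) = 2
t(1) = -(-11 + 2(2)) = 7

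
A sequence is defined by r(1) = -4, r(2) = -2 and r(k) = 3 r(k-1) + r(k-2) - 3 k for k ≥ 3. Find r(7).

-2758

r(3) = 3·(-2) + (-4) - 9 = -19
r(4) = 3·(-19) + (-2) - 12 = -71
r(5) = 3·(-71) + (-19) - 15 = -247
r(6) = 3·(-247) + (-71) - 18 = -830
r(7) = 3·(-830) + (-247) - 21 = -2758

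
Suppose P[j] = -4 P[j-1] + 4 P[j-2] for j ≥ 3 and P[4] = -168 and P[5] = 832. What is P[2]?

-2

Rearranging, P[j-2] = (P[j] + 4 P[j-1]) / 4.
P[3] = (832 + 4(-168)) / 4 = 160/4 = 40
P[2] = (-168 + 4(40)) / 4 = -8/4 = -2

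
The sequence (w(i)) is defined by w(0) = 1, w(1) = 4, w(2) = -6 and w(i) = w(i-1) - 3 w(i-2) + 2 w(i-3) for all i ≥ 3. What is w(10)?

w(3) = (-6) - 3(4) + 2(1) = -16
w(4) = (-16) - 3(-6) + 2(4) = 10
w(5) = 10 - 3(-16) + 2(-6) = 46
w(6) = 46 - 3(10) + 2(-16) = -16
w(7) = (-16) - 3(46) + 2(10) = -134
w(8) = (-134) - 3(-16) + 2(46) = 6
w(9) = 6 - 3(-134) + 2(-16) = 376
w(10) = 376 - 3(6) + 2(-134) = 90

90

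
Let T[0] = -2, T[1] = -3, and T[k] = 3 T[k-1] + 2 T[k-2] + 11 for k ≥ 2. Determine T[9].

T[2] = 3·(-3) + 2·(-2) + 11 = -2
T[3] = 3·(-2) + 2·(-3) + 11 = -1
T[4] = 3·(-1) + 2·(-2) + 11 = 4
T[5] = 3·4 + 2·(-1) + 11 = 21
T[6] = 3·21 + 2·4 + 11 = 82
T[7] = 3·82 + 2·21 + 11 = 299
T[8] = 3·299 + 2·82 + 11 = 1072
T[9] = 3·1072 + 2·299 + 11 = 3825

3825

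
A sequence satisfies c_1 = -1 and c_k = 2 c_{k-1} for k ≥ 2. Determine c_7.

c_2 = 2*(-1) = -2
c_3 = 2*(-2) = -4
c_4 = 2*(-4) = -8
c_5 = 2*(-8) = -16
c_6 = 2*(-16) = -32
c_7 = 2*(-32) = -64

-64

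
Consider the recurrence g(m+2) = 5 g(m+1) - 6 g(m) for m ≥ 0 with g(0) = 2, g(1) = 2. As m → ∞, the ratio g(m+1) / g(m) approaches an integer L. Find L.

The characteristic equation is r^2 - 5r + 6 = 0, which factors as (r - 3)(r - 2) = 0.
So the roots are 3 and 2. Since |3| > |2| and the coefficient of 3^m is non-zero, the ratio tends to 3.

3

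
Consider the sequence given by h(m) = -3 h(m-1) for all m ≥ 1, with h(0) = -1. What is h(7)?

2187

h(1) = -3*(-1) = 3
h(2) = -3*3 = -9
h(3) = -3*(-9) = 27
h(4) = -3*27 = -81
h(5) = -3*(-81) = 243
h(6) = -3*243 = -729
h(7) = -3*(-729) = 2187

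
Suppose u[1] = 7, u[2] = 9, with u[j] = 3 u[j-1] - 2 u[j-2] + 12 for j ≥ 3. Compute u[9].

3481

u[3] = 3(9) - 2(7) + 12 = 25
u[4] = 3(25) - 2(9) + 12 = 69
u[5] = 3(69) - 2(25) + 12 = 169
u[6] = 3(169) - 2(69) + 12 = 381
u[7] = 3(381) - 2(169) + 12 = 817
u[8] = 3(817) - 2(381) + 12 = 1701
u[9] = 3(1701) - 2(817) + 12 = 3481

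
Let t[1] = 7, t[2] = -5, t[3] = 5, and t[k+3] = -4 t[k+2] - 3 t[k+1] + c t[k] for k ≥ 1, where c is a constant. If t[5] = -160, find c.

5

t[4] = -5 + 7c
t[5] = 5 - 33c
So 5 - 33c = -160, giving c = 5.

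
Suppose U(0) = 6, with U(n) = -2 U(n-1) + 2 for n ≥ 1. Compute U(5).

-170

U(1) = -2*6 + 2 = -10
U(2) = -2*(-10) + 2 = 22
U(3) = -2*22 + 2 = -42
U(4) = -2*(-42) + 2 = 86
U(5) = -2*86 + 2 = -170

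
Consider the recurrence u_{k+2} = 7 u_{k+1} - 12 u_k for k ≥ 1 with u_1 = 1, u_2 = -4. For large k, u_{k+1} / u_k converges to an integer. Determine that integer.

The characteristic equation is r^2 - 7r + 12 = 0, which factors as (r - 4)(r - 3) = 0.
So the roots are 4 and 3. Since |4| > |3| and the coefficient of 4^k is non-zero, the ratio tends to 4.

4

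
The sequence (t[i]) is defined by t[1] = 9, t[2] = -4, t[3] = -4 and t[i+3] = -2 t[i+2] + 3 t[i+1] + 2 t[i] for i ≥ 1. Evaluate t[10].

8306

t[4] = -2·(-4) + 3·(-4) + 2·9 = 14
t[5] = -2·14 + 3·(-4) + 2·(-4) = -48
t[6] = -2·(-48) + 3·14 + 2·(-4) = 130
t[7] = -2·130 + 3·(-48) + 2·14 = -376
t[8] = -2·(-376) + 3·130 + 2·(-48) = 1046
t[9] = -2·1046 + 3·(-376) + 2·130 = -2960
t[10] = -2·(-2960) + 3·1046 + 2·(-376) = 8306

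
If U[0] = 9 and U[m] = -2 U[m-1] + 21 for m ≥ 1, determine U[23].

The fixed point is 21/(1 + 2) = 7, so U[m] - 7 = -2(U[m-1] - 7).
Hence U[m] = 2·(-2)^m + 7.
U[23] = 2·(-2)^{23} + 7 = 2·-8388608 + 7 = -16777209.

-16777209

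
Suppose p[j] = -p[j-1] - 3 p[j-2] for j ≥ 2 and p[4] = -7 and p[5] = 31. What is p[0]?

Rearranging, p[j-2] = (p[j] + p[j-1]) / -3.
p[3] = (31 + (-7)) / -3 = 24/-3 = -8
p[2] = (-7 + (-8)) / -3 = -15/-3 = 5
p[1] = (-8 + 5) / -3 = -3/-3 = 1
p[0] = (5 + 1) / -3 = 6/-3 = -2

-2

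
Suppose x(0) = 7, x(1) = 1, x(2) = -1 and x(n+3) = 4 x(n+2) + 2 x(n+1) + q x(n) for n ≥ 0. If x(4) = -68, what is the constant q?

-2

x(3) = -2 + 7q
x(4) = -10 + 29q
So -10 + 29q = -68, giving q = -2.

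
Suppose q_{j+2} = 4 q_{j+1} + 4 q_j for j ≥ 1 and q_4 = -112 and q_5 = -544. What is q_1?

-2

Rearranging, q_{j-2} = (q_j - 4 q_{j-1}) / 4.
q_3 = (-544 - 4(-112)) / 4 = -96/4 = -24
q_2 = (-112 - 4(-24)) / 4 = -16/4 = -4
q_1 = (-24 - 4(-4)) / 4 = -8/4 = -2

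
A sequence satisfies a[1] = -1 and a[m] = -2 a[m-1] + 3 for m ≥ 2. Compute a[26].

The fixed point is 3/(1 + 2) = 1, so a[m] - 1 = -2(a[m-1] - 1).
Hence a[m] = -2·(-2)^{m-1} + 1.
a[26] = -2·(-2)^{25} + 1 = -2·-33554432 + 1 = 67108865.

67108865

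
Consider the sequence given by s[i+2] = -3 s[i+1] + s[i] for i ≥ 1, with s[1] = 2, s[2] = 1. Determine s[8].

469

s[3] = -3(1) + 2 = -1
s[4] = -3(-1) + 1 = 4
s[5] = -3(4) + (-1) = -13
s[6] = -3(-13) + 4 = 43
s[7] = -3(43) + (-13) = -142
s[8] = -3(-142) + 43 = 469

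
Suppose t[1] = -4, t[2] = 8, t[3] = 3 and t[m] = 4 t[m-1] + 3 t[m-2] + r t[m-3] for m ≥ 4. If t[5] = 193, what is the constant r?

-5

t[4] = 36 - 4r
t[5] = 153 - 8r
So 153 - 8r = 193, giving r = -5.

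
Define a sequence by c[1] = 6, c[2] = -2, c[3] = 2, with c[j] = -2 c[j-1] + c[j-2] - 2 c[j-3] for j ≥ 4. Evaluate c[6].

c[4] = -2(2) + (-2) - 2(6) = -18
c[5] = -2(-18) + 2 - 2(-2) = 42
c[6] = -2(42) + (-18) - 2(2) = -106

-106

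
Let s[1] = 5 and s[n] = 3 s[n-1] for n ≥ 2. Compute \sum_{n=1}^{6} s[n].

s[2] = 3(5) = 15
s[3] = 3(15) = 45
s[4] = 3(45) = 135
s[5] = 3(135) = 405
s[6] = 3(405) = 1215
Sum = 5 + 15 + 45 + 135 + 405 + 1215 = 1820

1820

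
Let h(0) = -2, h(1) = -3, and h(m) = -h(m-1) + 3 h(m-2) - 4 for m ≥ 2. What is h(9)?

h(2) = -(-3) + 3·(-2) - 4 = -7
h(3) = -(-7) + 3·(-3) - 4 = -6
h(4) = -(-6) + 3·(-7) - 4 = -19
h(5) = -(-19) + 3·(-6) - 4 = -3
h(6) = -(-3) + 3·(-19) - 4 = -58
h(7) = -(-58) + 3·(-3) - 4 = 45
h(8) = -45 + 3·(-58) - 4 = -223
h(9) = -(-223) + 3·45 - 4 = 354

354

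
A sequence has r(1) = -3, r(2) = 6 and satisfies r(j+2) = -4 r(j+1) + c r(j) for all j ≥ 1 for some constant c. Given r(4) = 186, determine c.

r(3) = -24 - 3c
r(4) = 96 + 18c
So 96 + 18c = 186, giving c = 5.

5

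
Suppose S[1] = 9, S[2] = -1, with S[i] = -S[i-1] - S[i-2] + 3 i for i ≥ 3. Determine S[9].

S[3] = -(-1) - 9 + 9 = 1
S[4] = -1 - (-1) + 12 = 12
S[5] = -12 - 1 + 15 = 2
S[6] = -2 - 12 + 18 = 4
S[7] = -4 - 2 + 21 = 15
S[8] = -15 - 4 + 24 = 5
S[9] = -5 - 15 + 27 = 7

7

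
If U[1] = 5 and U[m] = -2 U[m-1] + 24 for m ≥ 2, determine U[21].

The fixed point is 24/(1 + 2) = 8, so U[m] - 8 = -2(U[m-1] - 8).
Hence U[m] = -3·(-2)^{m-1} + 8.
U[21] = -3·(-2)^{20} + 8 = -3·1048576 + 8 = -3145720.

-3145720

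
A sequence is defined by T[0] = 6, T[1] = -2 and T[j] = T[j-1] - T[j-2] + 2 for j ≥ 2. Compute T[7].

T[2] = (-2) - 6 + 2 = -6
T[3] = (-6) - (-2) + 2 = -2
T[4] = (-2) - (-6) + 2 = 6
T[5] = 6 - (-2) + 2 = 10
T[6] = 10 - 6 + 2 = 6
T[7] = 6 - 10 + 2 = -2

-2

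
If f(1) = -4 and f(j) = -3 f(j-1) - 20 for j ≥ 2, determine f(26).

-847288609448

The fixed point is -20/(1 + 3) = -5, so f(j) + 5 = -3(f(j-1) + 5).
Hence f(j) = 1·(-3)^{j-1} - 5.
f(26) = 1·(-3)^{25} - 5 = 1·-847288609443 - 5 = -847288609448.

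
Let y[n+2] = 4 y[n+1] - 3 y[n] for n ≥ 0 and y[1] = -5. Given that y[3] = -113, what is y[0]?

4

Let y[0] = w.
y[2] = -20 - 3w
y[3] = -65 - 12w
So -65 - 12w = -113, giving w = 4.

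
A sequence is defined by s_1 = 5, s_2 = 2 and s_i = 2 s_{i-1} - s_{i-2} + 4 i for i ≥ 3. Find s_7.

s_3 = 2·2 - 5 + 12 = 11
s_4 = 2·11 - 2 + 16 = 36
s_5 = 2·36 - 11 + 20 = 81
s_6 = 2·81 - 36 + 24 = 150
s_7 = 2·150 - 81 + 28 = 247

247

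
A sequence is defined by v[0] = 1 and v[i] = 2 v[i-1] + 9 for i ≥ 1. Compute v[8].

2551

v[1] = 2·1 + 9 = 11
v[2] = 2·11 + 9 = 31
v[3] = 2·31 + 9 = 71
v[4] = 2·71 + 9 = 151
v[5] = 2·151 + 9 = 311
v[6] = 2·311 + 9 = 631
v[7] = 2·631 + 9 = 1271
v[8] = 2·1271 + 9 = 2551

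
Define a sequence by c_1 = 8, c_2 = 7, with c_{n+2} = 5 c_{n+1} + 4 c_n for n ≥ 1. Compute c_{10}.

12541627

c_3 = 5(7) + 4(8) = 67
c_4 = 5(67) + 4(7) = 363
c_5 = 5(363) + 4(67) = 2083
c_6 = 5(2083) + 4(363) = 11867
c_7 = 5(11867) + 4(2083) = 67667
c_8 = 5(67667) + 4(11867) = 385803
c_9 = 5(385803) + 4(67667) = 2199683
c_{10} = 5(2199683) + 4(385803) = 12541627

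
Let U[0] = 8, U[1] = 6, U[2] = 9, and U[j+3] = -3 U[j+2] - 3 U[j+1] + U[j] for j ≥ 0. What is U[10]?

U[3] = -3(9) - 3(6) + 8 = -37
U[4] = -3(-37) - 3(9) + 6 = 90
U[5] = -3(90) - 3(-37) + 9 = -150
U[6] = -3(-150) - 3(90) + (-37) = 143
U[7] = -3(143) - 3(-150) + 90 = 111
U[8] = -3(111) - 3(143) + (-150) = -912
U[9] = -3(-912) - 3(111) + 143 = 2546
U[10] = -3(2546) - 3(-912) + 111 = -4791

-4791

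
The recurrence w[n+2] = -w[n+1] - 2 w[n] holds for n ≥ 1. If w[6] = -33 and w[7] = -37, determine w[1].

Rearranging, w[n-2] = (w[n] + w[n-1]) / -2.
w[5] = (-37 + (-33)) / -2 = -70/-2 = 35
w[4] = (-33 + 35) / -2 = 2/-2 = -1
w[3] = (35 + (-1)) / -2 = 34/-2 = -17
w[2] = (-1 + (-17)) / -2 = -18/-2 = 9
w[1] = (-17 + 9) / -2 = -8/-2 = 4

4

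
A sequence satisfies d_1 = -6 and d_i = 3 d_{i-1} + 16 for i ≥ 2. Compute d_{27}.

The fixed point is 16/(1 - 3) = -8, so d_i + 8 = 3(d_{i-1} + 8).
Hence d_i = 2·3^{i-1} - 8.
d_{27} = 2·3^{26} - 8 = 2·2541865828329 - 8 = 5083731656650.

5083731656650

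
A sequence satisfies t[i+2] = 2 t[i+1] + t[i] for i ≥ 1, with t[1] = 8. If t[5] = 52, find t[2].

1

Let t[2] = y.
t[3] = 8 + 2y
t[4] = 16 + 5y
t[5] = 40 + 12y
So 40 + 12y = 52, giving y = 1.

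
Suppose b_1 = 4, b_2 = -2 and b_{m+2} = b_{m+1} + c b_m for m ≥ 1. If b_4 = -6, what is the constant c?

b_3 = -2 + 4c
b_4 = -2 + 2c
So -2 + 2c = -6, giving c = -2.

-2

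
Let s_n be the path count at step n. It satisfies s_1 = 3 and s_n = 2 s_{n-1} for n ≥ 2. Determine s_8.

s_2 = 2*3 = 6
s_3 = 2*6 = 12
s_4 = 2*12 = 24
s_5 = 2*24 = 48
s_6 = 2*48 = 96
s_7 = 2*96 = 192
s_8 = 2*192 = 384

384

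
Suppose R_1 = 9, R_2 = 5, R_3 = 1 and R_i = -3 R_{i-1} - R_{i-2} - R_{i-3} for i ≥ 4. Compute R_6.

R_4 = -3·1 - 5 - 9 = -17
R_5 = -3·(-17) - 1 - 5 = 45
R_6 = -3·45 - (-17) - 1 = -119

-119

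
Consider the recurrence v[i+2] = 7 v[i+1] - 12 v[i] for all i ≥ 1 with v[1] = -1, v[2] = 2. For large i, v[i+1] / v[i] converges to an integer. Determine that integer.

4

The characteristic equation is r^2 - 7r + 12 = 0, which factors as (r - 4)(r - 3) = 0.
So the roots are 4 and 3. Since |4| > |3| and the coefficient of 4^i is non-zero, the ratio tends to 4.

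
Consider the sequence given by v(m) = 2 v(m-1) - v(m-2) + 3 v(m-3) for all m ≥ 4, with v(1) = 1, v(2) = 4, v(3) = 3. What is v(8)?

175

v(4) = 2*3 - 4 + 3*1 = 5
v(5) = 2*5 - 3 + 3*4 = 19
v(6) = 2*19 - 5 + 3*3 = 42
v(7) = 2*42 - 19 + 3*5 = 80
v(8) = 2*80 - 42 + 3*19 = 175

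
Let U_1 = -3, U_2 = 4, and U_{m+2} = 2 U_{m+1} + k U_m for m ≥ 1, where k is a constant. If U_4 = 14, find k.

U_3 = 8 - 3k
U_4 = 16 - 2k
So 16 - 2k = 14, giving k = 1.

1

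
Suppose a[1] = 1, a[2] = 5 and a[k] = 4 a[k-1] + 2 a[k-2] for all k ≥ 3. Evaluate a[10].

760400

a[3] = 4*5 + 2*1 = 22
a[4] = 4*22 + 2*5 = 98
a[5] = 4*98 + 2*22 = 436
a[6] = 4*436 + 2*98 = 1940
a[7] = 4*1940 + 2*436 = 8632
a[8] = 4*8632 + 2*1940 = 38408
a[9] = 4*38408 + 2*8632 = 170896
a[10] = 4*170896 + 2*38408 = 760400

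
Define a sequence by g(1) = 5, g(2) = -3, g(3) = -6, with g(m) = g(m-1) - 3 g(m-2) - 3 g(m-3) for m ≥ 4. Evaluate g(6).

g(4) = (-6) - 3·(-3) - 3·5 = -12
g(5) = (-12) - 3·(-6) - 3·(-3) = 15
g(6) = 15 - 3·(-12) - 3·(-6) = 69

69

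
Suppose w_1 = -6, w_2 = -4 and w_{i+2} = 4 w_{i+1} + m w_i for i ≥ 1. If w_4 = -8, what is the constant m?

w_3 = -16 - 6m
w_4 = -64 - 28m
So -64 - 28m = -8, giving m = -2.

-2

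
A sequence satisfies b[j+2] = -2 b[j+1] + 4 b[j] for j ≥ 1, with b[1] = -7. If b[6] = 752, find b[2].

1

Let b[2] = w.
b[3] = -28 - 2w
b[4] = 56 + 8w
b[5] = -224 - 24w
b[6] = 672 + 80w
So 672 + 80w = 752, giving w = 1.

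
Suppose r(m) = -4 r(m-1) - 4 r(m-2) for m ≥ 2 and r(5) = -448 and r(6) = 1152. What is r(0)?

-6

Rearranging, r(m-2) = (r(m) + 4 r(m-1)) / -4.
r(4) = (1152 + 4·(-448)) / -4 = -640/-4 = 160
r(3) = (-448 + 4·160) / -4 = 192/-4 = -48
r(2) = (160 + 4·(-48)) / -4 = -32/-4 = 8
r(1) = (-48 + 4·8) / -4 = -16/-4 = 4
r(0) = (8 + 4·4) / -4 = 24/-4 = -6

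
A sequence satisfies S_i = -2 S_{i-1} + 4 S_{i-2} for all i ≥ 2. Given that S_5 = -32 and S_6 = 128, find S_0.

2

Rearranging, S_{i-2} = (S_i + 2 S_{i-1}) / 4.
S_4 = (128 + 2(-32)) / 4 = 64/4 = 16
S_3 = (-32 + 2(16)) / 4 = 0/4 = 0
S_2 = (16 + 2(0)) / 4 = 16/4 = 4
S_1 = (0 + 2(4)) / 4 = 8/4 = 2
S_0 = (4 + 2(2)) / 4 = 8/4 = 2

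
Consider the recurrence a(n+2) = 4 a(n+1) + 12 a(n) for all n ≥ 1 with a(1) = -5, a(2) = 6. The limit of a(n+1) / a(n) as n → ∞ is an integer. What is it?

The characteristic equation is r^2 - 4r - 12 = 0, which factors as (r - 6)(r + 2) = 0.
So the roots are 6 and -2. Since |6| > |-2| and the coefficient of 6^n is non-zero, the ratio tends to 6.

6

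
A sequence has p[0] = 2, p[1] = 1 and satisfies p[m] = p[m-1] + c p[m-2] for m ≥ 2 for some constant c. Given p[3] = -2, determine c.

p[2] = 1 + 2c
p[3] = 1 + 3c
So 1 + 3c = -2, giving c = -1.

-1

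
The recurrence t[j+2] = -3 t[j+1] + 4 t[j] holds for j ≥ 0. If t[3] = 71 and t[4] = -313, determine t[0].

-7

Rearranging, t[j-2] = (t[j] + 3 t[j-1]) / 4.
t[2] = (-313 + 3*71) / 4 = -100/4 = -25
t[1] = (71 + 3*(-25)) / 4 = -4/4 = -1
t[0] = (-25 + 3*(-1)) / 4 = -28/4 = -7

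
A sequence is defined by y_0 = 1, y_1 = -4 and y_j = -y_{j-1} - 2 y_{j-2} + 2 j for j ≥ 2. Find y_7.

y_2 = -(-4) - 2*1 + 4 = 6
y_3 = -6 - 2*(-4) + 6 = 8
y_4 = -8 - 2*6 + 8 = -12
y_5 = -(-12) - 2*8 + 10 = 6
y_6 = -6 - 2*(-12) + 12 = 30
y_7 = -30 - 2*6 + 14 = -28

-28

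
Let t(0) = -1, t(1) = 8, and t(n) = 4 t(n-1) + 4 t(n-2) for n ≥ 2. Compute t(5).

t(2) = 4*8 + 4*(-1) = 28
t(3) = 4*28 + 4*8 = 144
t(4) = 4*144 + 4*28 = 688
t(5) = 4*688 + 4*144 = 3328

3328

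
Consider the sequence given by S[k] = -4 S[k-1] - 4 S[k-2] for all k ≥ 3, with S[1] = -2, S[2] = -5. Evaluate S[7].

1600

S[3] = -4*(-5) - 4*(-2) = 28
S[4] = -4*28 - 4*(-5) = -92
S[5] = -4*(-92) - 4*28 = 256
S[6] = -4*256 - 4*(-92) = -656
S[7] = -4*(-656) - 4*256 = 1600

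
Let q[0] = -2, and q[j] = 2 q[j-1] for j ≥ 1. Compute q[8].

-512

q[1] = 2*(-2) = -4
q[2] = 2*(-4) = -8
q[3] = 2*(-8) = -16
q[4] = 2*(-16) = -32
q[5] = 2*(-32) = -64
q[6] = 2*(-64) = -128
q[7] = 2*(-128) = -256
q[8] = 2*(-256) = -512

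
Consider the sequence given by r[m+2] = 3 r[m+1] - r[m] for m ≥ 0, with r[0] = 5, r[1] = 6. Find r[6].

589

r[2] = 3(6) - 5 = 13
r[3] = 3(13) - 6 = 33
r[4] = 3(33) - 13 = 86
r[5] = 3(86) - 33 = 225
r[6] = 3(225) - 86 = 589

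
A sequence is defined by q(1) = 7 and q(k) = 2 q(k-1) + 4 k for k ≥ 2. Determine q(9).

4820

q(2) = 2·7 + 8 = 22
q(3) = 2·22 + 12 = 56
q(4) = 2·56 + 16 = 128
q(5) = 2·128 + 20 = 276
q(6) = 2·276 + 24 = 576
q(7) = 2·576 + 28 = 1180
q(8) = 2·1180 + 32 = 2392
q(9) = 2·2392 + 36 = 4820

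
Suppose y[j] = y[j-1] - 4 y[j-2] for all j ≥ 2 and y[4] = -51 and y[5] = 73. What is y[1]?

Rearranging, y[j-2] = (y[j] - y[j-1]) / -4.
y[3] = (73 - (-51)) / -4 = 124/-4 = -31
y[2] = (-51 - (-31)) / -4 = -20/-4 = 5
y[1] = (-31 - 5) / -4 = -36/-4 = 9

9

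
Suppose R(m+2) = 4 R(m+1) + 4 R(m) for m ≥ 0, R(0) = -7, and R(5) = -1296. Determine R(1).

3

Let R(1) = z.
R(2) = -28 + 4z
R(3) = -112 + 20z
R(4) = -560 + 96z
R(5) = -2688 + 464z
So -2688 + 464z = -1296, giving z = 3.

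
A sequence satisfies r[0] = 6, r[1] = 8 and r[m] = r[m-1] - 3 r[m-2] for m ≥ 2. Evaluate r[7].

r[2] = 8 - 3(6) = -10
r[3] = (-10) - 3(8) = -34
r[4] = (-34) - 3(-10) = -4
r[5] = (-4) - 3(-34) = 98
r[6] = 98 - 3(-4) = 110
r[7] = 110 - 3(98) = -184

-184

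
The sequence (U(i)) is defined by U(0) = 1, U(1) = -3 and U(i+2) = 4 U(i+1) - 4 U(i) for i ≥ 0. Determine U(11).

-54272

U(2) = 4(-3) - 4(1) = -16
U(3) = 4(-16) - 4(-3) = -52
U(4) = 4(-52) - 4(-16) = -144
U(5) = 4(-144) - 4(-52) = -368
U(6) = 4(-368) - 4(-144) = -896
U(7) = 4(-896) - 4(-368) = -2112
U(8) = 4(-2112) - 4(-896) = -4864
U(9) = 4(-4864) - 4(-2112) = -11008
U(10) = 4(-11008) - 4(-4864) = -24576
U(11) = 4(-24576) - 4(-11008) = -54272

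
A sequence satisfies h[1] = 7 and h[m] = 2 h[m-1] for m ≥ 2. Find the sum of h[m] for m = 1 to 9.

h[2] = 2·7 = 14
h[3] = 2·14 = 28
h[4] = 2·28 = 56
h[5] = 2·56 = 112
h[6] = 2·112 = 224
h[7] = 2·224 = 448
h[8] = 2·448 = 896
h[9] = 2·896 = 1792
Sum = 7 + 14 + 28 + 56 + 112 + 224 + 448 + 896 + 1792 = 3577

3577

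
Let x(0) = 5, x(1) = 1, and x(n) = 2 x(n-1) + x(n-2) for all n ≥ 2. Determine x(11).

17631

x(2) = 2*1 + 5 = 7
x(3) = 2*7 + 1 = 15
x(4) = 2*15 + 7 = 37
x(5) = 2*37 + 15 = 89
x(6) = 2*89 + 37 = 215
x(7) = 2*215 + 89 = 519
x(8) = 2*519 + 215 = 1253
x(9) = 2*1253 + 519 = 3025
x(10) = 2*3025 + 1253 = 7303
x(11) = 2*7303 + 3025 = 17631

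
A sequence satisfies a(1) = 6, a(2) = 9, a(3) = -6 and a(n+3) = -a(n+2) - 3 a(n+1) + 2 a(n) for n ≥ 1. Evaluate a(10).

a(4) = -(-6) - 3·9 + 2·6 = -9
a(5) = -(-9) - 3·(-6) + 2·9 = 45
a(6) = -45 - 3·(-9) + 2·(-6) = -30
a(7) = -(-30) - 3·45 + 2·(-9) = -123
a(8) = -(-123) - 3·(-30) + 2·45 = 303
a(9) = -303 - 3·(-123) + 2·(-30) = 6
a(10) = -6 - 3·303 + 2·(-123) = -1161

-1161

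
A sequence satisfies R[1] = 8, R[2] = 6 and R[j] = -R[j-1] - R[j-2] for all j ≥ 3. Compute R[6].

-14

R[3] = -6 - 8 = -14
R[4] = -(-14) - 6 = 8
R[5] = -8 - (-14) = 6
R[6] = -6 - 8 = -14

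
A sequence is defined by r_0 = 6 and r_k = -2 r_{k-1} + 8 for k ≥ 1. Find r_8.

r_1 = -2·6 + 8 = -4
r_2 = -2·(-4) + 8 = 16
r_3 = -2·16 + 8 = -24
r_4 = -2·(-24) + 8 = 56
r_5 = -2·56 + 8 = -104
r_6 = -2·(-104) + 8 = 216
r_7 = -2·216 + 8 = -424
r_8 = -2·(-424) + 8 = 856

856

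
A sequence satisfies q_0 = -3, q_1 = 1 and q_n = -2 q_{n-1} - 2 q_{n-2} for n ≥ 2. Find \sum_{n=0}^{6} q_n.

q_2 = -2(1) - 2(-3) = 4
q_3 = -2(4) - 2(1) = -10
q_4 = -2(-10) - 2(4) = 12
q_5 = -2(12) - 2(-10) = -4
q_6 = -2(-4) - 2(12) = -16
Sum = (-3) + 1 + 4 + (-10) + 12 + (-4) + (-16) = -16

-16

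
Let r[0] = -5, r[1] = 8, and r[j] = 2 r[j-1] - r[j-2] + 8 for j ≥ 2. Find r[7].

254

r[2] = 2·8 - (-5) + 8 = 29
r[3] = 2·29 - 8 + 8 = 58
r[4] = 2·58 - 29 + 8 = 95
r[5] = 2·95 - 58 + 8 = 140
r[6] = 2·140 - 95 + 8 = 193
r[7] = 2·193 - 140 + 8 = 254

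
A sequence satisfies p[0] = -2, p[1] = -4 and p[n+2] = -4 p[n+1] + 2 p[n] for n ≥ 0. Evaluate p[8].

p[2] = -4*(-4) + 2*(-2) = 12
p[3] = -4*12 + 2*(-4) = -56
p[4] = -4*(-56) + 2*12 = 248
p[5] = -4*248 + 2*(-56) = -1104
p[6] = -4*(-1104) + 2*248 = 4912
p[7] = -4*4912 + 2*(-1104) = -21856
p[8] = -4*(-21856) + 2*4912 = 97248

97248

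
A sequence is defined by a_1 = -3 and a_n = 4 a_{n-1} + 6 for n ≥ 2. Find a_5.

-258

a_2 = 4·(-3) + 6 = -6
a_3 = 4·(-6) + 6 = -18
a_4 = 4·(-18) + 6 = -66
a_5 = 4·(-66) + 6 = -258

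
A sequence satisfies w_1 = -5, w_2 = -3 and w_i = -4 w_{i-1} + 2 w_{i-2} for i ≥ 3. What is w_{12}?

-2078944

w_3 = -4*(-3) + 2*(-5) = 2
w_4 = -4*2 + 2*(-3) = -14
w_5 = -4*(-14) + 2*2 = 60
w_6 = -4*60 + 2*(-14) = -268
w_7 = -4*(-268) + 2*60 = 1192
w_8 = -4*1192 + 2*(-268) = -5304
w_9 = -4*(-5304) + 2*1192 = 23600
w_{10} = -4*23600 + 2*(-5304) = -105008
w_{11} = -4*(-105008) + 2*23600 = 467232
w_{12} = -4*467232 + 2*(-105008) = -2078944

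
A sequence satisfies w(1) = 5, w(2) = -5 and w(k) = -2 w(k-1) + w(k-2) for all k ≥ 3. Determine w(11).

w(3) = -2(-5) + 5 = 15
w(4) = -2(15) + (-5) = -35
w(5) = -2(-35) + 15 = 85
w(6) = -2(85) + (-35) = -205
w(7) = -2(-205) + 85 = 495
w(8) = -2(495) + (-205) = -1195
w(9) = -2(-1195) + 495 = 2885
w(10) = -2(2885) + (-1195) = -6965
w(11) = -2(-6965) + 2885 = 16815

16815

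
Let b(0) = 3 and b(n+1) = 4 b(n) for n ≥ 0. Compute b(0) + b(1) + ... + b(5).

b(1) = 4(3) = 12
b(2) = 4(12) = 48
b(3) = 4(48) = 192
b(4) = 4(192) = 768
b(5) = 4(768) = 3072
Sum = 3 + 12 + 48 + 192 + 768 + 3072 = 4095

4095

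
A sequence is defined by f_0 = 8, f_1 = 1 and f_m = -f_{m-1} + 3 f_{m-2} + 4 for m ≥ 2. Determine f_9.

-5276

f_2 = -1 + 3*8 + 4 = 27
f_3 = -27 + 3*1 + 4 = -20
f_4 = -(-20) + 3*27 + 4 = 105
f_5 = -105 + 3*(-20) + 4 = -161
f_6 = -(-161) + 3*105 + 4 = 480
f_7 = -480 + 3*(-161) + 4 = -959
f_8 = -(-959) + 3*480 + 4 = 2403
f_9 = -2403 + 3*(-959) + 4 = -5276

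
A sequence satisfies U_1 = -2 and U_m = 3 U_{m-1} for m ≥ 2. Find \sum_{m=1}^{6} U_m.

-728

U_2 = 3(-2) = -6
U_3 = 3(-6) = -18
U_4 = 3(-18) = -54
U_5 = 3(-54) = -162
U_6 = 3(-162) = -486
Sum = (-2) + (-6) + (-18) + (-54) + (-162) + (-486) = -728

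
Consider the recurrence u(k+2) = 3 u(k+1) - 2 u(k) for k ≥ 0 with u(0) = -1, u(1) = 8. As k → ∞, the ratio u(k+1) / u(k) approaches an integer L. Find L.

The characteristic equation is r^2 - 3r + 2 = 0, which factors as (r - 2)(r - 1) = 0.
So the roots are 2 and 1. Since |2| > |1| and the coefficient of 2^k is non-zero, the ratio tends to 2.

2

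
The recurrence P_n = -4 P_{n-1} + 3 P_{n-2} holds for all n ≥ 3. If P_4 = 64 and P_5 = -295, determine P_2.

Rearranging, P_{n-2} = (P_n + 4 P_{n-1}) / 3.
P_3 = (-295 + 4(64)) / 3 = -39/3 = -13
P_2 = (64 + 4(-13)) / 3 = 12/3 = 4

4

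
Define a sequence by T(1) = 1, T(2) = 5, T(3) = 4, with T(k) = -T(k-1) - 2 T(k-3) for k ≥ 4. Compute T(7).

16

T(4) = -4 - 2(1) = -6
T(5) = -(-6) - 2(5) = -4
T(6) = -(-4) - 2(4) = -4
T(7) = -(-4) - 2(-6) = 16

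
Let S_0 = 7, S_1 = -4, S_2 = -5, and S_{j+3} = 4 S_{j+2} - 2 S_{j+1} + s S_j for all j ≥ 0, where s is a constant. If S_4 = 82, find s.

5

S_3 = -12 + 7s
S_4 = -38 + 24s
So -38 + 24s = 82, giving s = 5.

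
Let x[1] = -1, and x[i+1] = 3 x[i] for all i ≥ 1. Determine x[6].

-243

x[2] = 3*(-1) = -3
x[3] = 3*(-3) = -9
x[4] = 3*(-9) = -27
x[5] = 3*(-27) = -81
x[6] = 3*(-81) = -243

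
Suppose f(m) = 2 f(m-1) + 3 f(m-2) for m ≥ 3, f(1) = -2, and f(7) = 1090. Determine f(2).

8

Let f(2) = w.
f(3) = -6 + 2w
f(4) = -12 + 7w
f(5) = -42 + 20w
f(6) = -120 + 61w
f(7) = -366 + 182w
So -366 + 182w = 1090, giving w = 8.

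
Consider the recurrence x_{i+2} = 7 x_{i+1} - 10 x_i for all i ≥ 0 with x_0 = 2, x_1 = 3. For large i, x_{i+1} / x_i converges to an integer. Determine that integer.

5

The characteristic equation is r^2 - 7r + 10 = 0, which factors as (r - 5)(r - 2) = 0.
So the roots are 5 and 2. Since |5| > |2| and the coefficient of 5^i is non-zero, the ratio tends to 5.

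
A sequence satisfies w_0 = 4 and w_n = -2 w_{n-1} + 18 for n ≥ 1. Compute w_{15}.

The fixed point is 18/(1 + 2) = 6, so w_n - 6 = -2(w_{n-1} - 6).
Hence w_n = -2·(-2)^n + 6.
w_{15} = -2·(-2)^{15} + 6 = -2·-32768 + 6 = 65542.

65542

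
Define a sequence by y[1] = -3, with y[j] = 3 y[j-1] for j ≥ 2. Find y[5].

-243

y[2] = 3*(-3) = -9
y[3] = 3*(-9) = -27
y[4] = 3*(-27) = -81
y[5] = 3*(-81) = -243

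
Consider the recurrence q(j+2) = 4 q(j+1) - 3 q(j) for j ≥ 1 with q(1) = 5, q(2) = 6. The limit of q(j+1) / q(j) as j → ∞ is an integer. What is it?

3

The characteristic equation is r^2 - 4r + 3 = 0, which factors as (r - 3)(r - 1) = 0.
So the roots are 3 and 1. Since |3| > |1| and the coefficient of 3^j is non-zero, the ratio tends to 3.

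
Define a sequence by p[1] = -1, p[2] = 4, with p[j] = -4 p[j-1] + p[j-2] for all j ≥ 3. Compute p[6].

1292

p[3] = -4·4 + (-1) = -17
p[4] = -4·(-17) + 4 = 72
p[5] = -4·72 + (-17) = -305
p[6] = -4·(-305) + 72 = 1292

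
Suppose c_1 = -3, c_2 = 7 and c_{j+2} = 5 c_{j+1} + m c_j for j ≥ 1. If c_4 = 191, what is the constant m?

-2

c_3 = 35 - 3m
c_4 = 175 - 8m
So 175 - 8m = 191, giving m = -2.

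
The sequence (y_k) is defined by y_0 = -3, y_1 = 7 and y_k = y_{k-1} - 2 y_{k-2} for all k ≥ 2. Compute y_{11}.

95

y_2 = 7 - 2·(-3) = 13
y_3 = 13 - 2·7 = -1
y_4 = (-1) - 2·13 = -27
y_5 = (-27) - 2·(-1) = -25
y_6 = (-25) - 2·(-27) = 29
y_7 = 29 - 2·(-25) = 79
y_8 = 79 - 2·29 = 21
y_9 = 21 - 2·79 = -137
y_{10} = (-137) - 2·21 = -179
y_{11} = (-179) - 2·(-137) = 95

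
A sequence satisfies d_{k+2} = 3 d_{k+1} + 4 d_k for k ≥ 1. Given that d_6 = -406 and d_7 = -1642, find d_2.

2

Rearranging, d_{k-2} = (d_k - 3 d_{k-1}) / 4.
d_5 = (-1642 - 3*(-406)) / 4 = -424/4 = -106
d_4 = (-406 - 3*(-106)) / 4 = -88/4 = -22
d_3 = (-106 - 3*(-22)) / 4 = -40/4 = -10
d_2 = (-22 - 3*(-10)) / 4 = 8/4 = 2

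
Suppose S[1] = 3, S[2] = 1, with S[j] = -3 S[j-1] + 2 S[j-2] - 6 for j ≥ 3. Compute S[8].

1109

S[3] = -3*1 + 2*3 - 6 = -3
S[4] = -3*(-3) + 2*1 - 6 = 5
S[5] = -3*5 + 2*(-3) - 6 = -27
S[6] = -3*(-27) + 2*5 - 6 = 85
S[7] = -3*85 + 2*(-27) - 6 = -315
S[8] = -3*(-315) + 2*85 - 6 = 1109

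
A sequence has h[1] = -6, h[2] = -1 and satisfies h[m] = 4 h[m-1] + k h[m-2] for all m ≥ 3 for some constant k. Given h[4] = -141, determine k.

5

h[3] = -4 - 6k
h[4] = -16 - 25k
So -16 - 25k = -141, giving k = 5.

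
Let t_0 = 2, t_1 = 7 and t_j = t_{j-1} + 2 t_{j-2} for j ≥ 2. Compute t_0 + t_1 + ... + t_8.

t_2 = 7 + 2·2 = 11
t_3 = 11 + 2·7 = 25
t_4 = 25 + 2·11 = 47
t_5 = 47 + 2·25 = 97
t_6 = 97 + 2·47 = 191
t_7 = 191 + 2·97 = 385
t_8 = 385 + 2·191 = 767
Sum = 2 + 7 + 11 + 25 + 47 + 97 + 191 + 385 + 767 = 1532

1532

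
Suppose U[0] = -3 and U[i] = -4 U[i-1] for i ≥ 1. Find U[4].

-768

U[1] = -4·(-3) = 12
U[2] = -4·12 = -48
U[3] = -4·(-48) = 192
U[4] = -4·192 = -768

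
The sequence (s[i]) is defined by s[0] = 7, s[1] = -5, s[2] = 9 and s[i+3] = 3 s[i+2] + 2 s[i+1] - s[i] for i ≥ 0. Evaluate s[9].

s[3] = 3*9 + 2*(-5) - 7 = 10
s[4] = 3*10 + 2*9 - (-5) = 53
s[5] = 3*53 + 2*10 - 9 = 170
s[6] = 3*170 + 2*53 - 10 = 606
s[7] = 3*606 + 2*170 - 53 = 2105
s[8] = 3*2105 + 2*606 - 170 = 7357
s[9] = 3*7357 + 2*2105 - 606 = 25675

25675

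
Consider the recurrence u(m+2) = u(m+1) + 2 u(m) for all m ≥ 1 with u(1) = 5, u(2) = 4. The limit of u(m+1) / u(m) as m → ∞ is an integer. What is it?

The characteristic equation is r^2 - r - 2 = 0, which factors as (r - 2)(r + 1) = 0.
So the roots are 2 and -1. Since |2| > |-1| and the coefficient of 2^m is non-zero, the ratio tends to 2.

2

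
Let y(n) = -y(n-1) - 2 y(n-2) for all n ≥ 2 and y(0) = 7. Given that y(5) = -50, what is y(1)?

Let y(1) = z.
y(2) = -14 - z
y(3) = 14 - z
y(4) = 14 + 3z
y(5) = -42 - z
So -42 - z = -50, giving z = 8.

8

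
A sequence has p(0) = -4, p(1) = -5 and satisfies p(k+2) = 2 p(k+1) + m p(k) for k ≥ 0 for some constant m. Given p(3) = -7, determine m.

-1

p(2) = -10 - 4m
p(3) = -20 - 13m
So -20 - 13m = -7, giving m = -1.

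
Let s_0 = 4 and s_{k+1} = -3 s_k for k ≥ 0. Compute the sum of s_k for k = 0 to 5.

s_1 = -3(4) = -12
s_2 = -3(-12) = 36
s_3 = -3(36) = -108
s_4 = -3(-108) = 324
s_5 = -3(324) = -972
Sum = 4 + (-12) + 36 + (-108) + 324 + (-972) = -728

-728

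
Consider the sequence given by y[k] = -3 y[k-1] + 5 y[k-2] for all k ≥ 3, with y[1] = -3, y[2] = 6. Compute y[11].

y[3] = -3·6 + 5·(-3) = -33
y[4] = -3·(-33) + 5·6 = 129
y[5] = -3·129 + 5·(-33) = -552
y[6] = -3·(-552) + 5·129 = 2301
y[7] = -3·2301 + 5·(-552) = -9663
y[8] = -3·(-9663) + 5·2301 = 40494
y[9] = -3·40494 + 5·(-9663) = -169797
y[10] = -3·(-169797) + 5·40494 = 711861
y[11] = -3·711861 + 5·(-169797) = -2984568

-2984568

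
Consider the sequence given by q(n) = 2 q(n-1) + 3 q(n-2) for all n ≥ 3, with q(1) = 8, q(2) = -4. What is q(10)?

19676

q(3) = 2·(-4) + 3·8 = 16
q(4) = 2·16 + 3·(-4) = 20
q(5) = 2·20 + 3·16 = 88
q(6) = 2·88 + 3·20 = 236
q(7) = 2·236 + 3·88 = 736
q(8) = 2·736 + 3·236 = 2180
q(9) = 2·2180 + 3·736 = 6568
q(10) = 2·6568 + 3·2180 = 19676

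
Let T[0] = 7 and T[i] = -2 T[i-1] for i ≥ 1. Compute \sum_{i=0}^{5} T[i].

-147

T[1] = -2(7) = -14
T[2] = -2(-14) = 28
T[3] = -2(28) = -56
T[4] = -2(-56) = 112
T[5] = -2(112) = -224
Sum = 7 + (-14) + 28 + (-56) + 112 + (-224) = -147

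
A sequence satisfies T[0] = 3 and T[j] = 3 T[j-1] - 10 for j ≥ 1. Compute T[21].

-20920706401

The fixed point is -10/(1 - 3) = 5, so T[j] - 5 = 3(T[j-1] - 5).
Hence T[j] = -2·3^j + 5.
T[21] = -2·3^{21} + 5 = -2·10460353203 + 5 = -20920706401.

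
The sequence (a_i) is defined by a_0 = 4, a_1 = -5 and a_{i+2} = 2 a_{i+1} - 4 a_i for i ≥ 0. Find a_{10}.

2560

a_2 = 2(-5) - 4(4) = -26
a_3 = 2(-26) - 4(-5) = -32
a_4 = 2(-32) - 4(-26) = 40
a_5 = 2(40) - 4(-32) = 208
a_6 = 2(208) - 4(40) = 256
a_7 = 2(256) - 4(208) = -320
a_8 = 2(-320) - 4(256) = -1664
a_9 = 2(-1664) - 4(-320) = -2048
a_{10} = 2(-2048) - 4(-1664) = 2560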